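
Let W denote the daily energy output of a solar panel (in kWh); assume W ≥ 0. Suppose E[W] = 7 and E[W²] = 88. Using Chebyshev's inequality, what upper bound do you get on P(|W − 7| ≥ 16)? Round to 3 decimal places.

Var(W) = E[W²] − (E[W])² = 88 − 49 = 39.
Chebyshev's inequality: P(|W − μ| ≥ t) ≤ Var(W)/t² = 39/256 = 0.1523.

0.152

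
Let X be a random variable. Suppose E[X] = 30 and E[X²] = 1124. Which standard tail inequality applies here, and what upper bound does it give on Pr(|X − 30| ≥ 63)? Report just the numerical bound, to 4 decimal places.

0.0564

The first two moments determine the variance, so Chebyshev's inequality is the sharpest standard bound available.
Var(X) = E[X²] − (E[X])² = 1124 − 900 = 224.
Chebyshev's inequality: Pr(|X − μ| ≥ t) ≤ Var(X)/t² = 224/3969 = 0.0564.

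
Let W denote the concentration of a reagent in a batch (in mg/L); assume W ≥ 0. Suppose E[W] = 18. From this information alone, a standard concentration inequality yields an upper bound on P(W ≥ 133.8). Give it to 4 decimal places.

0.1345

Only the mean of a non-negative variable is known, so Markov's inequality is the applicable tail bound.
Markov's inequality: for a non-negative random variable, P(W ≥ a) ≤ E[W]/a.
Here E[W] = 18 and a = 133.8, so the bound is 18/133.8 = 0.1345.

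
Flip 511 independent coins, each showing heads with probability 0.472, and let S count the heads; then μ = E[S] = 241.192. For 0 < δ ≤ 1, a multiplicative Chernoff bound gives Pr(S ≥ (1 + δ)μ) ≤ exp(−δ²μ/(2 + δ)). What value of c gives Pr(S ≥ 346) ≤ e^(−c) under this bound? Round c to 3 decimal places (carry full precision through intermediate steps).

18.707

Write 346 = (1 + δ)μ, so δ = 346/241.192 − 1 = 0.4345418…
Then the exponent is δ²μ/(2 + δ) = (346 − μ)² / (μ·(2 + δ)) = 18.707198.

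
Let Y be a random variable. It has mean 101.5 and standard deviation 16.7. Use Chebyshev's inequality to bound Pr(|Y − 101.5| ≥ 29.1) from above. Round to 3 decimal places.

Chebyshev: Pr(|Y − μ| ≥ t) ≤ Var(Y)/t².
Var(Y) = σ² = 16.7² = 278.89.
Bound = 278.89 / 846.81 = 0.3293.

0.329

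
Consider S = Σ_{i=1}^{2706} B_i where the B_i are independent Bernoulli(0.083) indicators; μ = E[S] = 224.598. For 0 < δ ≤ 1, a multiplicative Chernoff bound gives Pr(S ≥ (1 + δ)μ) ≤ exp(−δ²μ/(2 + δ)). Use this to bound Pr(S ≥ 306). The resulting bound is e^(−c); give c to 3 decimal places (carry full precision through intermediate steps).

12.488

Write 306 = (1 + δ)μ, so δ = 306/224.598 − 1 = 0.3624342…
Then the exponent is δ²μ/(2 + δ) = (306 − μ)² / (μ·(2 + δ)) = 12.488335.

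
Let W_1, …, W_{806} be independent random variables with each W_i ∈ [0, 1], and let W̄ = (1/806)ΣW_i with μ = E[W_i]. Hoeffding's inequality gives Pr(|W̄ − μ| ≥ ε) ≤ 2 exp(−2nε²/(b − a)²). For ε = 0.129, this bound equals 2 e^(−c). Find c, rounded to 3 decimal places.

c = 2nε²/(b − a)² = 2·806·0.129² / 1² = 26.8253.

26.825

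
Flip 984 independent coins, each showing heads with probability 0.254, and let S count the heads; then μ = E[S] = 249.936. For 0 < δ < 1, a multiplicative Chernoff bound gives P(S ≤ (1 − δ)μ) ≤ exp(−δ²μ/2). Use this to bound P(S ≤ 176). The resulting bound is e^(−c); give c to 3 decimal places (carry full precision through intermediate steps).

10.936

Write 176 = (1 − δ)μ, so δ = 1 − 176/249.936 = 0.2958197…
Then the exponent is δ²μ/2 = (μ − 176)²/(2μ) = 10.935864.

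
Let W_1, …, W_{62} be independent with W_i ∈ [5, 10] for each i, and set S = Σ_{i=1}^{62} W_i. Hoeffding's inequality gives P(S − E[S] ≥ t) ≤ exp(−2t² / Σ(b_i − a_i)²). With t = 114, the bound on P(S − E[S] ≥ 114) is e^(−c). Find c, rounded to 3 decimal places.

16.769

Σ(b_i − a_i)² = 62·(5)² = 1550.
c = 2t²/1550 = 2·114²/1550 = 16.7690.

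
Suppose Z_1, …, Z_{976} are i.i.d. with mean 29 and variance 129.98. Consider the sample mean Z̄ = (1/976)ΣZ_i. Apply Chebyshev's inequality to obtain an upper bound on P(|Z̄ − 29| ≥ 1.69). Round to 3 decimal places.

Var(Z̄) = Var(Z_i)/n = 129.98/976 = 0.13318.
Chebyshev: P(|Z̄ − 29| ≥ 1.69) ≤ Var(Z̄)/(1.69)² = 129.98/(976·1.69²) = 0.0466.

0.047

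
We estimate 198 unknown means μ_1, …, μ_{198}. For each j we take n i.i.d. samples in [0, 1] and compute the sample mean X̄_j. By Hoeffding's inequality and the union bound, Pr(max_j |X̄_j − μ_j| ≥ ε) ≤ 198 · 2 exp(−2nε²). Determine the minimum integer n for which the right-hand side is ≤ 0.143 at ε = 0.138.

209

Need 2·198·exp(−2nε²) ≤ 0.143, i.e. exp(−2nε²) ≤ 0.143/396.
So 2nε² ≥ ln(396/0.143) = 7.926325.
Hence n ≥ 7.926325/(2·0.138²) = 208.106.
The smallest integer n is 209.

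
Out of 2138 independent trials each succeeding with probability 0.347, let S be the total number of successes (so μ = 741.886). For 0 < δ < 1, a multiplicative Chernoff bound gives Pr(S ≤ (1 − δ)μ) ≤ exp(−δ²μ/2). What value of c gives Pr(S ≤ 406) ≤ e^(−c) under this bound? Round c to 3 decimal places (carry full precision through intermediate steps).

Write 406 = (1 − δ)μ, so δ = 1 − 406/741.886 = 0.4527461…
Then the exponent is δ²μ/2 = (μ − 406)²/(2μ) = 76.035540.

76.036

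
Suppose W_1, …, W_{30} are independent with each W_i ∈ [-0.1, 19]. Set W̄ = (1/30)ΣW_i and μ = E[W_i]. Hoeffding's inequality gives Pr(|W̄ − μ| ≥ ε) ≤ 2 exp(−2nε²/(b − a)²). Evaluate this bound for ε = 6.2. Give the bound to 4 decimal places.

Exponent: 2nε²/(b − a)² = 2·30·6.2² / 19.1² = 6.32220.
Bound = 2·exp(−6.32220) = 0.00359.

0.0036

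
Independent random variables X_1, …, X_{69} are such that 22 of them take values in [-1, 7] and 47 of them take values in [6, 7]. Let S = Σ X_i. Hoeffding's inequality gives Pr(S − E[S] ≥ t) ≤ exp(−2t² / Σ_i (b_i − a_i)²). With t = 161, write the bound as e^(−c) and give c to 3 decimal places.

Σ(b_i − a_i)² = 22·8² + 47·1² = 1455.
c = 2t² / 1455 = 2·161² / 1455 = 35.6302.

35.630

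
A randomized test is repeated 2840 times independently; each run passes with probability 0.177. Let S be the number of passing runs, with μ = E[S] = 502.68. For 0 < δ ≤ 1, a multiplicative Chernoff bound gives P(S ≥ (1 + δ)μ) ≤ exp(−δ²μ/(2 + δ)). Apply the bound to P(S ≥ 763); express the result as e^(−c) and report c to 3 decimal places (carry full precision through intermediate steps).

Write 763 = (1 + δ)μ, so δ = 763/502.68 − 1 = 0.5178642…
Then the exponent is δ²μ/(2 + δ) = (763 − μ)² / (μ·(2 + δ)) = 53.541576.

53.542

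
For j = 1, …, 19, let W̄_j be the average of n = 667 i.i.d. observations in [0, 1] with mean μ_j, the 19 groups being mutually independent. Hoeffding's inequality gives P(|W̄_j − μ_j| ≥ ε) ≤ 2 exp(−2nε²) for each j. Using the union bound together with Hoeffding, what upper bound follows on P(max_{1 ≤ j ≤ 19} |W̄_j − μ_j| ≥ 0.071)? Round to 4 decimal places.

Per-experiment Hoeffding bound: 2·exp(−2·667·0.071²) = 2·exp(−6.72469) = 0.0024018.
Union bound over 19 events: 19·0.0024018 = 0.04563.

0.0456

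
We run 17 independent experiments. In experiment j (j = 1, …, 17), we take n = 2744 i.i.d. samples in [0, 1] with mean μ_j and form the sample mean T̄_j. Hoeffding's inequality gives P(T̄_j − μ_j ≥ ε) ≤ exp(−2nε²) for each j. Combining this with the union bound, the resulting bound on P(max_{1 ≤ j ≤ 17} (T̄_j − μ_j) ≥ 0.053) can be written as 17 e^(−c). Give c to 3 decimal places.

15.416

Union bound over the 17 events: P(max_{1 ≤ j ≤ 17} (T̄_j − μ_j) ≥ 0.053) ≤ 17·exp(−2nε²) = 17 exp(−2·2744·0.053²).
So c = 2·2744·0.053² = 15.4158.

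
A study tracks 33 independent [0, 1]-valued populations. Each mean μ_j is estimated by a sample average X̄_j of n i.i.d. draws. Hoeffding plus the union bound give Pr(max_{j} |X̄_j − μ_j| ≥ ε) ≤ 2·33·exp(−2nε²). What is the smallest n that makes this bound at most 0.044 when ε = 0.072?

706

Need 2·33·exp(−2nε²) ≤ 0.044, i.e. exp(−2nε²) ≤ 0.044/66.
So 2nε² ≥ ln(66/0.044) = 7.313220.
Hence n ≥ 7.313220/(2·0.072²) = 705.365.
The smallest integer n is 706.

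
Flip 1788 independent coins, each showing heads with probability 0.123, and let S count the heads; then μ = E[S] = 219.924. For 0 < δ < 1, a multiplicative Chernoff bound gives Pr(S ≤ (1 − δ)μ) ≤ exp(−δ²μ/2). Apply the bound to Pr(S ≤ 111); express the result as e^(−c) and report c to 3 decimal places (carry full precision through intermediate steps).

26.974

Write 111 = (1 − δ)μ, so δ = 1 − 111/219.924 = 0.4952802…
Then the exponent is δ²μ/2 = (μ − 111)²/(2μ) = 26.973950.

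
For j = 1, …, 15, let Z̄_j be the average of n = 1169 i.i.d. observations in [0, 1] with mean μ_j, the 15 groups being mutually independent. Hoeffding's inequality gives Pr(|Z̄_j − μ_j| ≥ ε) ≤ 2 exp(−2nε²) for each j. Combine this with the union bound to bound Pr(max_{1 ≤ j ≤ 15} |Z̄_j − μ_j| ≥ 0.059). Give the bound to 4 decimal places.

Per-experiment Hoeffding bound: 2·exp(−2·1169·0.059²) = 2·exp(−8.13858) = 0.0005841.
Union bound over 15 events: 15·0.0005841 = 0.00876.

0.0088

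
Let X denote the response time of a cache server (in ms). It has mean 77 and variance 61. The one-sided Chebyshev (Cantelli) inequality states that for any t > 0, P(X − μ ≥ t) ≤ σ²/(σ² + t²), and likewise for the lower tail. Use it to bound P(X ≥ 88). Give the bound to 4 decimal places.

0.3352

Here σ² = 61 and t = 11, so σ² + t² = 182.
Cantelli's bound: 61/182 = 0.3352.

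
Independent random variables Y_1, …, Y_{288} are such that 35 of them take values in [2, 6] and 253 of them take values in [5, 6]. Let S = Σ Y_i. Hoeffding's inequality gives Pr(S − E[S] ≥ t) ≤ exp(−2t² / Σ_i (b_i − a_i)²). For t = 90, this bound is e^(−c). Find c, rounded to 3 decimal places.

Σ(b_i − a_i)² = 35·4² + 253·1² = 813.
c = 2t² / 813 = 2·90² / 813 = 19.9262.

19.926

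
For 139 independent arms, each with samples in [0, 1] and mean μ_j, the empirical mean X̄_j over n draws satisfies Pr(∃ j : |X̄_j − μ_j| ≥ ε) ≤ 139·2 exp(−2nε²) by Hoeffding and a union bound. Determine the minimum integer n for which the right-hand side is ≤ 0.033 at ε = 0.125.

290

Need 2·139·exp(−2nε²) ≤ 0.033, i.e. exp(−2nε²) ≤ 0.033/278.
So 2nε² ≥ ln(278/0.033) = 9.038869.
Hence n ≥ 9.038869/(2·0.125²) = 289.244.
The smallest integer n is 290.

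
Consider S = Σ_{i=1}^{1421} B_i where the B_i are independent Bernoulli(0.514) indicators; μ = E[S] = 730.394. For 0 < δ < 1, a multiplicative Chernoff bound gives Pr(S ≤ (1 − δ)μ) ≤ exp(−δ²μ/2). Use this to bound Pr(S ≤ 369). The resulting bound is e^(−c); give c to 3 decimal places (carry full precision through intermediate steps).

Write 369 = (1 − δ)μ, so δ = 1 − 369/730.394 = 0.4947932…
Then the exponent is δ²μ/2 = (μ − 369)²/(2μ) = 89.407651.

89.408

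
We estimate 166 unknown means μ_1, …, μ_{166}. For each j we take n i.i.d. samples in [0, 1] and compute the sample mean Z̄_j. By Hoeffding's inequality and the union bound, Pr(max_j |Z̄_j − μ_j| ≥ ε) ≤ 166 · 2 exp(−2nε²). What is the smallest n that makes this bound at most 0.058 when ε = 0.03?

Need 2·166·exp(−2nε²) ≤ 0.058, i.e. exp(−2nε²) ≤ 0.058/332.
So 2nε² ≥ ln(332/0.058) = 8.652447.
Hence n ≥ 8.652447/(2·0.03²) = 4806.915.
The smallest integer n is 4807.

4807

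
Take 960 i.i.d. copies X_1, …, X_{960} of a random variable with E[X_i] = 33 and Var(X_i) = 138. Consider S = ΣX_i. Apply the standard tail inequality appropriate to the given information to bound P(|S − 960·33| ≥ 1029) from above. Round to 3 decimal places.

0.125

With mean and variance of each term known, Chebyshev's inequality bounds the deviation of the sum (or sample mean).
Var(S) = n·Var(X_i) = 960·138 = 132480.
Chebyshev: P(|S − 960·33| ≥ 1029) ≤ Var(S)/1029² = 132480/1058841 = 0.1251.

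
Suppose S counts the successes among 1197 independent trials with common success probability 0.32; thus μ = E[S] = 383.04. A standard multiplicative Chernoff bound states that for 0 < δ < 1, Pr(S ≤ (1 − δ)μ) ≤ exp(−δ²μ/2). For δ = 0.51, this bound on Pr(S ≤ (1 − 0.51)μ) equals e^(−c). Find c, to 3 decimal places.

c = δ²μ/2 = 0.51²·383.04/2 = 49.8144.

49.814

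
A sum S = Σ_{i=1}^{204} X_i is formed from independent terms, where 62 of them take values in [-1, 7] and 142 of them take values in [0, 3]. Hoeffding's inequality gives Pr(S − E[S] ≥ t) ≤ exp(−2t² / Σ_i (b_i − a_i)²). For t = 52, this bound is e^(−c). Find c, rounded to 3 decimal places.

1.031

Σ(b_i − a_i)² = 62·8² + 142·3² = 5246.
c = 2t² / 5246 = 2·52² / 5246 = 1.0309.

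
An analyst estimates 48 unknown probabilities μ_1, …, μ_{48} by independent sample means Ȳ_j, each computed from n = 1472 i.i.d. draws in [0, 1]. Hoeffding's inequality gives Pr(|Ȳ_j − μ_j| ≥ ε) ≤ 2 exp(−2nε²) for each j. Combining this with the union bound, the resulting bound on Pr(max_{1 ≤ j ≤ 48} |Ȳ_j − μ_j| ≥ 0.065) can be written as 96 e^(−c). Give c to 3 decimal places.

12.438

Union bound over the 48 events: Pr(max_{1 ≤ j ≤ 48} |Ȳ_j − μ_j| ≥ 0.065) ≤ 48·2·exp(−2nε²) = 96 exp(−2·1472·0.065²).
So c = 2·1472·0.065² = 12.4384.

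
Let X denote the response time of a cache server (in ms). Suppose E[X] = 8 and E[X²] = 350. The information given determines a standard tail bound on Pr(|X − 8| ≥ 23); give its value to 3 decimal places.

The first two moments determine the variance, so Chebyshev's inequality is the sharpest standard bound available.
Var(X) = E[X²] − (E[X])² = 350 − 64 = 286.
Chebyshev's inequality: Pr(|X − μ| ≥ t) ≤ Var(X)/t² = 286/529 = 0.5406.

0.541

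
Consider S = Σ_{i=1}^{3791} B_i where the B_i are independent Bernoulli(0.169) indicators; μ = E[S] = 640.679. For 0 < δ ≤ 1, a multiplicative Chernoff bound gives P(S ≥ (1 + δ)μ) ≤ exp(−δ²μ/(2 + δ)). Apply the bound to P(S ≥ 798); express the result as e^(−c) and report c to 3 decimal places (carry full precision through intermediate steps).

17.203

Write 798 = (1 + δ)μ, so δ = 798/640.679 − 1 = 0.2455535…
Then the exponent is δ²μ/(2 + δ) = (798 − μ)² / (μ·(2 + δ)) = 17.203210.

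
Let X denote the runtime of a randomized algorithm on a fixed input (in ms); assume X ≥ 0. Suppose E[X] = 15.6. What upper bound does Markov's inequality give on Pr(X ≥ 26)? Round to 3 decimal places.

Markov's inequality: for a non-negative random variable, Pr(X ≥ a) ≤ E[X]/a.
Here E[X] = 15.6 and a = 26, so the bound is 15.6/26 = 0.6000.

0.600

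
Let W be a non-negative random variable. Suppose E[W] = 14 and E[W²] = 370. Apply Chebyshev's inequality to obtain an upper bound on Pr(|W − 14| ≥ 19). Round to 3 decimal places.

Var(W) = E[W²] − (E[W])² = 370 − 196 = 174.
Chebyshev's inequality: Pr(|W − μ| ≥ t) ≤ Var(W)/t² = 174/361 = 0.4820.

0.482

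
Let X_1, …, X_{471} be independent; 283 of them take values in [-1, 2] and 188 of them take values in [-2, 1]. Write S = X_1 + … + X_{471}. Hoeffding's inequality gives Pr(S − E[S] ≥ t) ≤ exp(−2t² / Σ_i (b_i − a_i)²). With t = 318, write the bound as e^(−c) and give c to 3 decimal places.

47.711

Σ(b_i − a_i)² = 283·3² + 188·3² = 4239.
c = 2t² / 4239 = 2·318² / 4239 = 47.7113.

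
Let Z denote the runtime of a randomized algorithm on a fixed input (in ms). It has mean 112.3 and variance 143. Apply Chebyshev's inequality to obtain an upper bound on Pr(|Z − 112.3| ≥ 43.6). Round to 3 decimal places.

0.075

Chebyshev: Pr(|Z − μ| ≥ t) ≤ Var(Z)/t².
Bound = 143 / 1900.96 = 0.0752.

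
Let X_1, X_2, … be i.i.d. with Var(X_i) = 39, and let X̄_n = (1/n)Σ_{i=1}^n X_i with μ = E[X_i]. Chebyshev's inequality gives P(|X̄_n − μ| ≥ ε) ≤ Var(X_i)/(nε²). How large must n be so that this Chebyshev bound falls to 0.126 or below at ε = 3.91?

Require 39/(n·3.91²) ≤ 0.126, i.e. n ≥ 39/(0.126·3.91²) = 20.246.
The smallest integer n is 21.

21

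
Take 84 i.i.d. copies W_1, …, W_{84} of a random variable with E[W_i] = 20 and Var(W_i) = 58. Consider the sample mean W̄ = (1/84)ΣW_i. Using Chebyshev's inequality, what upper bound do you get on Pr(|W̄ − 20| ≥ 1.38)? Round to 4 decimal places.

0.3626

Var(W̄) = Var(W_i)/n = 58/84 = 0.69048.
Chebyshev: Pr(|W̄ − 20| ≥ 1.38) ≤ Var(W̄)/(1.38)² = 58/(84·1.38²) = 0.3626.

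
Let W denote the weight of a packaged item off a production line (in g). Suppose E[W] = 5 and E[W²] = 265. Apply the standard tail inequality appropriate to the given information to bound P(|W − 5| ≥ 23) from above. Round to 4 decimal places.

The first two moments determine the variance, so Chebyshev's inequality is the sharpest standard bound available.
Var(W) = E[W²] − (E[W])² = 265 − 25 = 240.
Chebyshev's inequality: P(|W − μ| ≥ t) ≤ Var(W)/t² = 240/529 = 0.4537.

0.4537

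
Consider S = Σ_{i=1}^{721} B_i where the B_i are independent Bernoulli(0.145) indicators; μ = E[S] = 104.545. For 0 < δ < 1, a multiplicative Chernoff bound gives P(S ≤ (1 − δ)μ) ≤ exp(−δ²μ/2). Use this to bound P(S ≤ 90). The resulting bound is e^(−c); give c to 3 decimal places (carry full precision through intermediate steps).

Write 90 = (1 − δ)μ, so δ = 1 − 90/104.545 = 0.1391267…
Then the exponent is δ²μ/2 = (μ − 90)²/(2μ) = 1.011799.

1.012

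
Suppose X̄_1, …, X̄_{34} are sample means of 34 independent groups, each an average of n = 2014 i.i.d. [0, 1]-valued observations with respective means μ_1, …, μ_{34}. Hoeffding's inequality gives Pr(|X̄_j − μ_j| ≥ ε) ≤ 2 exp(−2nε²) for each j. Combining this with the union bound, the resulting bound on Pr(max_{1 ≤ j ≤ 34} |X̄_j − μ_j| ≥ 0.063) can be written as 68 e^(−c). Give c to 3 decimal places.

Union bound over the 34 events: Pr(max_{1 ≤ j ≤ 34} |X̄_j − μ_j| ≥ 0.063) ≤ 34·2·exp(−2nε²) = 68 exp(−2·2014·0.063²).
So c = 2·2014·0.063² = 15.9871.

15.987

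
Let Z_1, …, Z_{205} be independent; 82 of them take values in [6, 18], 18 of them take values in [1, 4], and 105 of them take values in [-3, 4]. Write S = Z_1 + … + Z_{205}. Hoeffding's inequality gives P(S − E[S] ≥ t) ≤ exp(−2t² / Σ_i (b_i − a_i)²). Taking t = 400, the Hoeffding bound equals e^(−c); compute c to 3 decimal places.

18.697

Σ(b_i − a_i)² = 82·12² + 18·3² + 105·7² = 17115.
c = 2t² / 17115 = 2·400² / 17115 = 18.6970.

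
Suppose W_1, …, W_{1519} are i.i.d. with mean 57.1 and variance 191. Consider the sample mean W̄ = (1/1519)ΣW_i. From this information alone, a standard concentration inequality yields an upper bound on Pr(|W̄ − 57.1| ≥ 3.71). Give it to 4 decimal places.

0.0091

With mean and variance of each term known, Chebyshev's inequality bounds the deviation of the sum (or sample mean).
Var(W̄) = Var(W_i)/n = 191/1519 = 0.12574.
Chebyshev: Pr(|W̄ − 57.1| ≥ 3.71) ≤ Var(W̄)/(3.71)² = 191/(1519·3.71²) = 0.0091.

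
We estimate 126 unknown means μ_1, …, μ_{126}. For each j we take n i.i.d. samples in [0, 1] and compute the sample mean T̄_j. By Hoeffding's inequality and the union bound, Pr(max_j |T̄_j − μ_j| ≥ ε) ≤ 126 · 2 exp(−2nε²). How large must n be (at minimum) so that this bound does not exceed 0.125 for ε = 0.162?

145

Need 2·126·exp(−2nε²) ≤ 0.125, i.e. exp(−2nε²) ≤ 0.125/252.
So 2nε² ≥ ln(252/0.125) = 7.608871.
Hence n ≥ 7.608871/(2·0.162²) = 144.964.
The smallest integer n is 145.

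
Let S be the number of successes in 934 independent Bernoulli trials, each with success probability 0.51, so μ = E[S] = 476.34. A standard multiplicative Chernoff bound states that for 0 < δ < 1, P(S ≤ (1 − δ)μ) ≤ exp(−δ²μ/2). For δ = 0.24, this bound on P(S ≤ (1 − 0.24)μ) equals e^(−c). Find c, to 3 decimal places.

c = δ²μ/2 = 0.24²·476.34/2 = 13.7186.

13.719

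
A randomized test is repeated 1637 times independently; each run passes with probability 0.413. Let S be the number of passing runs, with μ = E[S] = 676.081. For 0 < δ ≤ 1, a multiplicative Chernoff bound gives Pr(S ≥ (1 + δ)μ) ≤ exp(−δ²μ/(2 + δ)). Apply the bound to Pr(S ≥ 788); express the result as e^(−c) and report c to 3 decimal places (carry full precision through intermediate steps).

Write 788 = (1 + δ)μ, so δ = 788/676.081 − 1 = 0.1655408…
Then the exponent is δ²μ/(2 + δ) = (788 − μ)² / (μ·(2 + δ)) = 8.555444.

8.555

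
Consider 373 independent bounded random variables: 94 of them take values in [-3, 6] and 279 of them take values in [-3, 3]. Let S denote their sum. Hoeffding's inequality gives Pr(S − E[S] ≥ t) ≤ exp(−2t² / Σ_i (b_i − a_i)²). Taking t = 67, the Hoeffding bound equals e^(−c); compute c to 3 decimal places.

Σ(b_i − a_i)² = 94·9² + 279·6² = 17658.
c = 2t² / 17658 = 2·67² / 17658 = 0.5084.

0.508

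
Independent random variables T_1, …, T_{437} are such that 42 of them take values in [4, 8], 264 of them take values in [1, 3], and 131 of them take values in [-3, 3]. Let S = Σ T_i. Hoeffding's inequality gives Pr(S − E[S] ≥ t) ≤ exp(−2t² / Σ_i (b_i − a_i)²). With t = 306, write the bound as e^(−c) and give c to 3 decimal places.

29.061

Σ(b_i − a_i)² = 42·4² + 264·2² + 131·6² = 6444.
c = 2t² / 6444 = 2·306² / 6444 = 29.0615.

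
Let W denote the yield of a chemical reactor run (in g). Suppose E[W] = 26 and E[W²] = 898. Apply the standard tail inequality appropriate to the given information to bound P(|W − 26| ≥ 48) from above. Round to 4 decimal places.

0.0964

The first two moments determine the variance, so Chebyshev's inequality is the sharpest standard bound available.
Var(W) = E[W²] − (E[W])² = 898 − 676 = 222.
Chebyshev's inequality: P(|W − μ| ≥ t) ≤ Var(W)/t² = 222/2304 = 0.0964.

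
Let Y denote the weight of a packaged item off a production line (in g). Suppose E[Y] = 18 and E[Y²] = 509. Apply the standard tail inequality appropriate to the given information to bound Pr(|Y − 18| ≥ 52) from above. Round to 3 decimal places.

The first two moments determine the variance, so Chebyshev's inequality is the sharpest standard bound available.
Var(Y) = E[Y²] − (E[Y])² = 509 − 324 = 185.
Chebyshev's inequality: Pr(|Y − μ| ≥ t) ≤ Var(Y)/t² = 185/2704 = 0.0684.

0.068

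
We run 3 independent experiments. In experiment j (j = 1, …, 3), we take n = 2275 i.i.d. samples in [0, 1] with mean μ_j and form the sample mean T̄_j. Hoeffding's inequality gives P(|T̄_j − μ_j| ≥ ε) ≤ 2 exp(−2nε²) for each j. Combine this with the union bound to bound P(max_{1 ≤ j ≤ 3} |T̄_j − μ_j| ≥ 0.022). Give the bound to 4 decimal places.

Per-experiment Hoeffding bound: 2·exp(−2·2275·0.022²) = 2·exp(−2.20220) = 0.22112.
Union bound over 3 events: 3·0.22112 = 0.66336.

0.6634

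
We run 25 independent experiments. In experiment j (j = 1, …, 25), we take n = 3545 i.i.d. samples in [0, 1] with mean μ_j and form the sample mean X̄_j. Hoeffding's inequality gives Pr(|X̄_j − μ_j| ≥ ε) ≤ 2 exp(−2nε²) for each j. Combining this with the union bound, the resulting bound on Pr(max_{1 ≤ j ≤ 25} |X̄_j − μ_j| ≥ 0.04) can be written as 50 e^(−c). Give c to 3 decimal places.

Union bound over the 25 events: Pr(max_{1 ≤ j ≤ 25} |X̄_j − μ_j| ≥ 0.04) ≤ 25·2·exp(−2nε²) = 50 exp(−2·3545·0.04²).
So c = 2·3545·0.04² = 11.3440.

11.344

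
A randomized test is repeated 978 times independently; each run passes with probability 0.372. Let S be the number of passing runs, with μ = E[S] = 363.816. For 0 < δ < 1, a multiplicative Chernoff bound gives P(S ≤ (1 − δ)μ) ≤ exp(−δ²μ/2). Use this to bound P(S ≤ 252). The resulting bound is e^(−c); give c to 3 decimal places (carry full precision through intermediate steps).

17.183

Write 252 = (1 − δ)μ, so δ = 1 − 252/363.816 = 0.3073422…
Then the exponent is δ²μ/2 = (μ − 252)²/(2μ) = 17.182886.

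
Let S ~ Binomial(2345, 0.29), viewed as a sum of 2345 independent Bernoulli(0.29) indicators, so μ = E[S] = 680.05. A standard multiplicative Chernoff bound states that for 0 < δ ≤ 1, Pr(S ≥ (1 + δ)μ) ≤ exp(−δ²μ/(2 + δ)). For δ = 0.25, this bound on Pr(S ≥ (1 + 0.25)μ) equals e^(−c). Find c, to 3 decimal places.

18.890

c = δ²μ/(2 + δ) = 0.25²·680.05/(2 + 0.25) = 18.8903.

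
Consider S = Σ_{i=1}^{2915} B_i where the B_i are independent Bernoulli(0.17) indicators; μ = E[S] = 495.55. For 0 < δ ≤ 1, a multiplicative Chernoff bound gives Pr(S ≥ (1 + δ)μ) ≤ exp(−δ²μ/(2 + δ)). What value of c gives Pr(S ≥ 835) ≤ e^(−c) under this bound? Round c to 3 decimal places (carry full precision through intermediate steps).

86.601

Write 835 = (1 + δ)μ, so δ = 835/495.55 − 1 = 0.6849965…
Then the exponent is δ²μ/(2 + δ) = (835 − μ)² / (μ·(2 + δ)) = 86.600505.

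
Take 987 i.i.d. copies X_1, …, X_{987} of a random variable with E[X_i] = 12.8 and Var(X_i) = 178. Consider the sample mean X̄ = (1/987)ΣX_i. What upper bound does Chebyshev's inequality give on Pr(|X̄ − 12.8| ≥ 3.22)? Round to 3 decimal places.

Var(X̄) = Var(X_i)/n = 178/987 = 0.18034.
Chebyshev: Pr(|X̄ − 12.8| ≥ 3.22) ≤ Var(X̄)/(3.22)² = 178/(987·3.22²) = 0.0174.

0.017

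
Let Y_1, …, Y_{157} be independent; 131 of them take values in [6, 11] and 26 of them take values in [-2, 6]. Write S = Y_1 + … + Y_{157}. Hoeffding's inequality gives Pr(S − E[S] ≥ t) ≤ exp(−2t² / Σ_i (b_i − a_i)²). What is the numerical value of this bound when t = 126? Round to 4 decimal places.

Σ(b_i − a_i)² = 131·5² + 26·8² = 4939.
Exponent = 2·126² / 4939 = 6.42883.
Bound = exp(−6.42883) = 0.00161.

0.0016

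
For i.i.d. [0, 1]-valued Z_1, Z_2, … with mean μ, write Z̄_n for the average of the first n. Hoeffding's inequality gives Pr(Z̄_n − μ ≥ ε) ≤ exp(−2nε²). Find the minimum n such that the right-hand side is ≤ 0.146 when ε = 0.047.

Require exp(−2nε²) ≤ 0.146, i.e. 2nε² ≥ ln(1/0.146) = 1.924149.
So n ≥ 1.924149 / (2·0.047²) = 435.525.
The smallest integer n is 436.

436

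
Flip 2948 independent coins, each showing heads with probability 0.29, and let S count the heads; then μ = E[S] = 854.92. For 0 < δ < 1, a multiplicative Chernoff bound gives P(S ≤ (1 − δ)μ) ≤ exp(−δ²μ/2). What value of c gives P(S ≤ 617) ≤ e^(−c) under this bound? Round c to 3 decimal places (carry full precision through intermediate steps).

33.106

Write 617 = (1 − δ)μ, so δ = 1 − 617/854.92 = 0.278295…
Then the exponent is δ²μ/2 = (μ − 617)²/(2μ) = 33.105979.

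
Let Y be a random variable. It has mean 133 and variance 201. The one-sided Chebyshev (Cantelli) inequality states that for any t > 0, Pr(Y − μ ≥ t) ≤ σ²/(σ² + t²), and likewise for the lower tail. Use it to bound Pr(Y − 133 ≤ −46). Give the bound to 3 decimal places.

0.087

Here σ² = 201 and t = 46, so σ² + t² = 2317.
Cantelli's bound: 201/2317 = 0.0868.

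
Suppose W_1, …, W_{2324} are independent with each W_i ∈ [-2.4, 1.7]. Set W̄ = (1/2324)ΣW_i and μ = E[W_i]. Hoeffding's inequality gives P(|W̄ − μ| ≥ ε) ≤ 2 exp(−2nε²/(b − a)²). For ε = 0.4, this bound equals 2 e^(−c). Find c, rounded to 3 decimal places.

c = 2nε²/(b − a)² = 2·2324·0.4² / 4.1² = 44.2403.

44.240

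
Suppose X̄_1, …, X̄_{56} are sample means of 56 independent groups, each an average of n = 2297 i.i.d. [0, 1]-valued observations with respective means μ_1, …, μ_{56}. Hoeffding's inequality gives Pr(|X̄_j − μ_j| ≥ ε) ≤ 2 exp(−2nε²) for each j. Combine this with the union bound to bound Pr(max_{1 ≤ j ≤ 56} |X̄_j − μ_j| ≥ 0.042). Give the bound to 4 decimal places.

Per-experiment Hoeffding bound: 2·exp(−2·2297·0.042²) = 2·exp(−8.10382) = 0.00060477.
Union bound over 56 events: 56·0.00060477 = 0.03387.

0.0339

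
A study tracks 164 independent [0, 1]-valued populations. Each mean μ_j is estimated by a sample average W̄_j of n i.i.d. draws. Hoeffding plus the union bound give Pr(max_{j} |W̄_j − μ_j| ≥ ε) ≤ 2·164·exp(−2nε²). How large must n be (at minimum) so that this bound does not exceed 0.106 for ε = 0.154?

Need 2·164·exp(−2nε²) ≤ 0.106, i.e. exp(−2nε²) ≤ 0.106/328.
So 2nε² ≥ ln(328/0.106) = 8.037330.
Hence n ≥ 8.037330/(2·0.154²) = 169.450.
The smallest integer n is 170.

170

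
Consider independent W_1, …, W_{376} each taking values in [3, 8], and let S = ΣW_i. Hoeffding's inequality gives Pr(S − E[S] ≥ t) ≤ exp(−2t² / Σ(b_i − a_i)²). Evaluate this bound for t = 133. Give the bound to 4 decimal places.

0.0232

Σ(b_i − a_i)² = 376·(5)² = 9400.
Exponent = 2·133²/9400 = 3.7636.
Bound = exp(−3.7636) = 0.02320.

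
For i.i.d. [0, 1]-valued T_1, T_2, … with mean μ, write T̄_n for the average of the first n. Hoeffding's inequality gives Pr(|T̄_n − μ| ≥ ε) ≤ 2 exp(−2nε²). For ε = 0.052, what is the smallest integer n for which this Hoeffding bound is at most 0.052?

Require 2·exp(−2nε²) ≤ 0.052, i.e. 2nε² ≥ ln(2/0.052) = 3.649659.
So n ≥ 3.649659 / (2·0.052²) = 674.863.
The smallest integer n is 675.

675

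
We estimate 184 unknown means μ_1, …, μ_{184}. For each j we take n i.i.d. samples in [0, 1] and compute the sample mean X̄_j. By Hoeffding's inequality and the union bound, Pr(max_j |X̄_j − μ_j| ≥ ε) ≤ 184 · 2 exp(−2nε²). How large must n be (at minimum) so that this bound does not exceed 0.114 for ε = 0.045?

1995

Need 2·184·exp(−2nε²) ≤ 0.114, i.e. exp(−2nε²) ≤ 0.114/368.
So 2nε² ≥ ln(368/0.114) = 8.079640.
Hence n ≥ 8.079640/(2·0.045²) = 1994.973.
The smallest integer n is 1995.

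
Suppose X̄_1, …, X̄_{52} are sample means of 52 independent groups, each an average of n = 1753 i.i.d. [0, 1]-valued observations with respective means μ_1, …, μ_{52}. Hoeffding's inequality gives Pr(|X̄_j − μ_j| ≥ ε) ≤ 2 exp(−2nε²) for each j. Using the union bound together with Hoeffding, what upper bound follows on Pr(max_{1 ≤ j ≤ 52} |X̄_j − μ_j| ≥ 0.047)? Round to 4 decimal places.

Per-experiment Hoeffding bound: 2·exp(−2·1753·0.047²) = 2·exp(−7.74475) = 0.00086602.
Union bound over 52 events: 52·0.00086602 = 0.04503.

0.0450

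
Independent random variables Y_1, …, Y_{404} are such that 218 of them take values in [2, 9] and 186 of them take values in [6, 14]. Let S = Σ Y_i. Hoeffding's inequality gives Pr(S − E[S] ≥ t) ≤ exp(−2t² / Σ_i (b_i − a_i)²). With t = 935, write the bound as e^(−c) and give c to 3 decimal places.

77.413

Σ(b_i − a_i)² = 218·7² + 186·8² = 22586.
c = 2t² / 22586 = 2·935² / 22586 = 77.4130.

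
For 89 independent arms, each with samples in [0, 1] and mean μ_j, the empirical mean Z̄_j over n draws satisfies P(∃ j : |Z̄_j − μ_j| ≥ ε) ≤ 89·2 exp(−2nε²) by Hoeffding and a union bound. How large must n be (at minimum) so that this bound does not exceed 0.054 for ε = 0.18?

Need 2·89·exp(−2nε²) ≤ 0.054, i.e. exp(−2nε²) ≤ 0.054/178.
So 2nε² ≥ ln(178/0.054) = 8.100555.
Hence n ≥ 8.100555/(2·0.18²) = 125.009.
The smallest integer n is 126.

126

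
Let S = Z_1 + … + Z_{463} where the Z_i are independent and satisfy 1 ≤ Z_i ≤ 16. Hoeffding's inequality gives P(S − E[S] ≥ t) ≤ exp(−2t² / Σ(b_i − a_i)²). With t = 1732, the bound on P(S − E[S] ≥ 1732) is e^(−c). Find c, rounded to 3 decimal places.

Σ(b_i − a_i)² = 463·(15)² = 104175.
c = 2t²/104175 = 2·1732²/104175 = 57.5920.

57.592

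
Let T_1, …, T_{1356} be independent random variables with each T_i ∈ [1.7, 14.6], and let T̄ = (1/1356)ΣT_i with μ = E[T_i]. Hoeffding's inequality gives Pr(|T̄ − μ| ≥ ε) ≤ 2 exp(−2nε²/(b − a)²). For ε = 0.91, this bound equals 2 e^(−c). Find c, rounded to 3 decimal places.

13.496

c = 2nε²/(b − a)² = 2·1356·0.91² / 12.9² = 13.4956.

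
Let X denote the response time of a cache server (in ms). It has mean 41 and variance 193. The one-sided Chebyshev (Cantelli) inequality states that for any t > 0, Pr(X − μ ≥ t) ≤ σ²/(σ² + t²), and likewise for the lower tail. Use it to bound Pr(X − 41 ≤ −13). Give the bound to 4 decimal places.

Here σ² = 193 and t = 13, so σ² + t² = 362.
Cantelli's bound: 193/362 = 0.5331.

0.5331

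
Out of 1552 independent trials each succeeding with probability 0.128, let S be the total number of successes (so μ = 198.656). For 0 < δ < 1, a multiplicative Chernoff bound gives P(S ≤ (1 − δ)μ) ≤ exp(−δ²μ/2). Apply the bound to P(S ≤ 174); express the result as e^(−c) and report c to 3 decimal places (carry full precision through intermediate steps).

1.530

Write 174 = (1 − δ)μ, so δ = 1 − 174/198.656 = 0.124114…
Then the exponent is δ²μ/2 = (μ − 174)²/(2μ) = 1.530078.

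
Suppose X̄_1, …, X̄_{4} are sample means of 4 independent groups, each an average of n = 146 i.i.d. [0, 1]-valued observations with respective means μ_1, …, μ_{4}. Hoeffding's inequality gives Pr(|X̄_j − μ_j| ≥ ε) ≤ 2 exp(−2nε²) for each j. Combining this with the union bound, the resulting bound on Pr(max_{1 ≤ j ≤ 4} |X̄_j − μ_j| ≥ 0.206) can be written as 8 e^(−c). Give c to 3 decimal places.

12.391

Union bound over the 4 events: Pr(max_{1 ≤ j ≤ 4} |X̄_j − μ_j| ≥ 0.206) ≤ 4·2·exp(−2nε²) = 8 exp(−2·146·0.206²).
So c = 2·146·0.206² = 12.3913.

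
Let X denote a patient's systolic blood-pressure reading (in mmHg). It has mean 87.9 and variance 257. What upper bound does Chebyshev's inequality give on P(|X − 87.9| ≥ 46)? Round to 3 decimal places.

0.121

Chebyshev: P(|X − μ| ≥ t) ≤ Var(X)/t².
Bound = 257 / 2116 = 0.1215.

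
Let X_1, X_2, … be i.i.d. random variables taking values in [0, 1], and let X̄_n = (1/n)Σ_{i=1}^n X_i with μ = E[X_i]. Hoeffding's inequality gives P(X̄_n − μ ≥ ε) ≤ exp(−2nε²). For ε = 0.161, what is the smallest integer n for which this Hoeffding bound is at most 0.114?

Require exp(−2nε²) ≤ 0.114, i.e. 2nε² ≥ ln(1/0.114) = 2.171557.
So n ≥ 2.171557 / (2·0.161²) = 41.888.
The smallest integer n is 42.

42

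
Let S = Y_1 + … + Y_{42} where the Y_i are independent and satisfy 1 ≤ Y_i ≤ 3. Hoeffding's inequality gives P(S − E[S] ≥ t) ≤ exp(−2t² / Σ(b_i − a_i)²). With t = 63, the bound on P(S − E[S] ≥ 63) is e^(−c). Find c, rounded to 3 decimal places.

Σ(b_i − a_i)² = 42·(2)² = 168.
c = 2t²/168 = 2·63²/168 = 47.2500.

47.250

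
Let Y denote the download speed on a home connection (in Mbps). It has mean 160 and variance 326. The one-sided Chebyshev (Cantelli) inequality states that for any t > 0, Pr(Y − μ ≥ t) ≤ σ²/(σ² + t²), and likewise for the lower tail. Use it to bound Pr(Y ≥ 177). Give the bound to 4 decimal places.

Here σ² = 326 and t = 17, so σ² + t² = 615.
Cantelli's bound: 326/615 = 0.5301.

0.5301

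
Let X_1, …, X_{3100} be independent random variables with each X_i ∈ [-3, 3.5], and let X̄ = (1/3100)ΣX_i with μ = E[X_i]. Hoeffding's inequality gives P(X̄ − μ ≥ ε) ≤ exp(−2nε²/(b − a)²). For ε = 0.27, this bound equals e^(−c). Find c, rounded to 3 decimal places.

10.698

c = 2nε²/(b − a)² = 2·3100·0.27² / 6.5² = 10.6978.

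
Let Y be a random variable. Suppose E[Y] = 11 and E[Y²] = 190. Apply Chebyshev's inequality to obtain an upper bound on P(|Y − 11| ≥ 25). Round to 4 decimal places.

0.1104

Var(Y) = E[Y²] − (E[Y])² = 190 − 121 = 69.
Chebyshev's inequality: P(|Y − μ| ≥ t) ≤ Var(Y)/t² = 69/625 = 0.1104.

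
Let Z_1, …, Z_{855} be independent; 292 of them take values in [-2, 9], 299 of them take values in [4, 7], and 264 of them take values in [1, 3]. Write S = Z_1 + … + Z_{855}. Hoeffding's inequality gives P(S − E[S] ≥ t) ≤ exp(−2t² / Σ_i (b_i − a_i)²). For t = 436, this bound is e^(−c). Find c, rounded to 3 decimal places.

Σ(b_i − a_i)² = 292·11² + 299·3² + 264·2² = 39079.
c = 2t² / 39079 = 2·436² / 39079 = 9.7288.

9.729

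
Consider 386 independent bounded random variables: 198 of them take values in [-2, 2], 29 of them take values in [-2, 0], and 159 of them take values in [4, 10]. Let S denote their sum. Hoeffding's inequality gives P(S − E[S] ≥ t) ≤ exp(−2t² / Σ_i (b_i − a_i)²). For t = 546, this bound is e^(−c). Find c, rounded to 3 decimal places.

Σ(b_i − a_i)² = 198·4² + 29·2² + 159·6² = 9008.
c = 2t² / 9008 = 2·546² / 9008 = 66.1892.

66.189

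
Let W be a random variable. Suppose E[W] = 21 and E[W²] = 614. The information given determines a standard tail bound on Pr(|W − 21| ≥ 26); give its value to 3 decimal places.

0.256

The first two moments determine the variance, so Chebyshev's inequality is the sharpest standard bound available.
Var(W) = E[W²] − (E[W])² = 614 − 441 = 173.
Chebyshev's inequality: Pr(|W − μ| ≥ t) ≤ Var(W)/t² = 173/676 = 0.2559.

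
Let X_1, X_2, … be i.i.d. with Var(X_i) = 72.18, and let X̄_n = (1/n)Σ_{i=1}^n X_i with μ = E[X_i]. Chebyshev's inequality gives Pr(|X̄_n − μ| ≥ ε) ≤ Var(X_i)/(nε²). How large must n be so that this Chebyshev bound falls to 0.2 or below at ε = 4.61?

Require 72.18/(n·4.61²) ≤ 0.2, i.e. n ≥ 72.18/(0.2·4.61²) = 16.982.
The smallest integer n is 17.

17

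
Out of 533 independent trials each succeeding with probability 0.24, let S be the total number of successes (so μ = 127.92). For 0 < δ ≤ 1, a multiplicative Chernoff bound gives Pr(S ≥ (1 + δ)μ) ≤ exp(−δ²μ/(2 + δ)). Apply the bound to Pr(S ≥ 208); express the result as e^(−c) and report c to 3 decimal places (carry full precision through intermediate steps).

Write 208 = (1 + δ)μ, so δ = 208/127.92 − 1 = 0.6260163…
Then the exponent is δ²μ/(2 + δ) = (208 − μ)² / (μ·(2 + δ)) = 19.090279.

19.090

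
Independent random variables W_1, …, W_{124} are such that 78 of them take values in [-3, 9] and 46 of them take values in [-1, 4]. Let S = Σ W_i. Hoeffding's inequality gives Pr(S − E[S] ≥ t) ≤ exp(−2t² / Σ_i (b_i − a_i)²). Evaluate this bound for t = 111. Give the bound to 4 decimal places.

Σ(b_i − a_i)² = 78·12² + 46·5² = 12382.
Exponent = 2·111² / 12382 = 1.99015.
Bound = exp(−1.99015) = 0.13668.

0.1367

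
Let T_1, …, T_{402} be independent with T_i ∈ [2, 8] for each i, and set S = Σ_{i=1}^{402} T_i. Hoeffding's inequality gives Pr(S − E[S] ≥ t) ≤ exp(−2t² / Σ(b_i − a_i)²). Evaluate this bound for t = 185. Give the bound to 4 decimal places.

0.0088

Σ(b_i − a_i)² = 402·(6)² = 14472.
Exponent = 2·185²/14472 = 4.7298.
Bound = exp(−4.7298) = 0.00883.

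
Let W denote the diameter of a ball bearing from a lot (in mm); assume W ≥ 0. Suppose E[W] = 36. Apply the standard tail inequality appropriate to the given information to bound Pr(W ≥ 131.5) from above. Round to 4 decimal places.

Only the mean of a non-negative variable is known, so Markov's inequality is the applicable tail bound.
Markov's inequality: for a non-negative random variable, Pr(W ≥ a) ≤ E[W]/a.
Here E[W] = 36 and a = 131.5, so the bound is 36/131.5 = 0.2738.

0.2738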